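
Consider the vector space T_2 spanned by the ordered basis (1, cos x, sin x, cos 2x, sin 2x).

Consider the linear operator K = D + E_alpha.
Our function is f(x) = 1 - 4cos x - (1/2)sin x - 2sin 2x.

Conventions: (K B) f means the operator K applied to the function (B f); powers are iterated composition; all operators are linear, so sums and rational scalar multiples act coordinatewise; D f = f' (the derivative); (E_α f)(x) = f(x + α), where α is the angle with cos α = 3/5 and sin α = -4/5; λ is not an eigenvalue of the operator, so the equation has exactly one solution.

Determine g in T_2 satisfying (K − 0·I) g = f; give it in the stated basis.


write g with unknown coordinates in the stated basis and equate coefficients in (K − 0·I) g = f
solving from the highest basis element down gives g = 1 - (23/4)cos x - (11/4)sin x + (52/29)cos 2x + (14/29)sin 2x
check: K g = 1 - 4cos x - (1/2)sin x - 2sin 2x
so K g − 0·g = 1 - 4cos x - (1/2)sin x - 2sin 2x = f ✓

the image equals g(x) = 1 - (23/4)cos x - (11/4)sin x + (52/29)cos 2x + (14/29)sin 2x


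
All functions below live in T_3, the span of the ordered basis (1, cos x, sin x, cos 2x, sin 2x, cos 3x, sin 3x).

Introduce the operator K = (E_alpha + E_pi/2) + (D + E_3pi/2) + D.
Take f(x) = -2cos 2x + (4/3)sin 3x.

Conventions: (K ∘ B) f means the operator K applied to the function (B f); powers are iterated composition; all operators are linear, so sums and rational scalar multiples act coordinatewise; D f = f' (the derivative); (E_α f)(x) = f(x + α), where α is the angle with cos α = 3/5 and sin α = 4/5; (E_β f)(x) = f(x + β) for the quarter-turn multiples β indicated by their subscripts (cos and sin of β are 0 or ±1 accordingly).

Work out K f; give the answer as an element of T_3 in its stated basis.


the result is g(x) = (114/25)cos 2x + (248/25)sin 2x + (3176/375)cos 3x - (156/125)sin 3x

E_alpha f = (14/25)cos 2x + (48/25)sin 2x + (176/375)cos 3x - (156/125)sin 3x
E_pi/2 f = 2cos 2x - (4/3)cos 3x
(E_alpha + E_pi/2) f = (64/25)cos 2x + (48/25)sin 2x - (108/125)cos 3x - (156/125)sin 3x
D f = 4sin 2x + 4cos 3x
E_3pi/2 f = 2cos 2x + (4/3)cos 3x
(D + E_3pi/2) f = 2cos 2x + 4sin 2x + (16/3)cos 3x
D f = 4sin 2x + 4cos 3x
((E_alpha + E_pi/2) + (D + E_3pi/2) + D) f = (114/25)cos 2x + (248/25)sin 2x + (3176/375)cos 3x - (156/125)sin 3x


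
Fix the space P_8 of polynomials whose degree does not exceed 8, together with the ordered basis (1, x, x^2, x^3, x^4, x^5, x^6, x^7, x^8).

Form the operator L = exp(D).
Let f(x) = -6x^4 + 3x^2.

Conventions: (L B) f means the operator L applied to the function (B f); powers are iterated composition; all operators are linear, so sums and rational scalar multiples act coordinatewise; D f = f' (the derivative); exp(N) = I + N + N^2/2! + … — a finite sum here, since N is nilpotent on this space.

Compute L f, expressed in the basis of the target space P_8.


order-1 term: -24x^3 + 6x
order-2 term: -36x^2 + 3
order-3 term: -24x
order-4 term: -6
the series for exp(D) f terminates at order 4
exp(D) f = -6x^4 - 24x^3 - 33x^2 - 18x - 3

the image equals g(x) = -6x^4 - 24x^3 - 33x^2 - 18x - 3


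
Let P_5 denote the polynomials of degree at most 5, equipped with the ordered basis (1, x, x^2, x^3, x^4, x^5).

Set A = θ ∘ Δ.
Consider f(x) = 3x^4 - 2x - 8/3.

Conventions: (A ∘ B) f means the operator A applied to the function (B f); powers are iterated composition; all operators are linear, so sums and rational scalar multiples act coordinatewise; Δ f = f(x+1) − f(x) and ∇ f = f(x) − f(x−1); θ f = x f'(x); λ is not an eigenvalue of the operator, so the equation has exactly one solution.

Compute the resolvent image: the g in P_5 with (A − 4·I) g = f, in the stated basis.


g(x) = -(3/4)x^4 - (9/4)x^3 - (45/8)x^2 - (19/4)x + 2/3

write g with unknown coordinates in the stated basis and equate coefficients in (A − 4·I) g = f
solving from the highest basis element down gives g = -(3/4)x^4 - (9/4)x^3 - (45/8)x^2 - (19/4)x + 2/3
check: A g = -9x^3 - (45/2)x^2 - 21x
so A g − 4·g = 3x^4 - 2x - 8/3 = f ✓


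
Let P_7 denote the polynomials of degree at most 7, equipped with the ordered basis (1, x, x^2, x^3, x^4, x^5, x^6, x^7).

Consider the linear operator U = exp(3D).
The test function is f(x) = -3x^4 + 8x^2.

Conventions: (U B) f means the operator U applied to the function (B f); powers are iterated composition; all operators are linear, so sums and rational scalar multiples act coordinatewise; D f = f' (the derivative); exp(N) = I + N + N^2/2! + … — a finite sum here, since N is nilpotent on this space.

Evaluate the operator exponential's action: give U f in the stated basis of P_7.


g(x) = -3x^4 - 36x^3 - 154x^2 - 276x - 171

order-1 term: -36x^3 + 48x
order-2 term: -162x^2 + 72
order-3 term: -324x
order-4 term: -243
the series for exp(3D) f terminates at order 4
exp(3D) f = -3x^4 - 36x^3 - 154x^2 - 276x - 171


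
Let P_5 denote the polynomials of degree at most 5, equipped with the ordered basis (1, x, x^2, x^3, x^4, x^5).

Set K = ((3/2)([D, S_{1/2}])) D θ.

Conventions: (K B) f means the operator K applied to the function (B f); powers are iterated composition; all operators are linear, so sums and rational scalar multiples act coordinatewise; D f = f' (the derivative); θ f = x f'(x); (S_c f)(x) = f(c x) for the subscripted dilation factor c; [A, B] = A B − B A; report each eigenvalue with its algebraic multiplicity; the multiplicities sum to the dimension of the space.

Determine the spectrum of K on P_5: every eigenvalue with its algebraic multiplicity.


λ = 0 (multiplicity 6)

image of 1: 0
image of x: 0
image of x^2: -3
image of x^3: -(27/4)x
image of x^4: -9x^2
image of x^5: -(75/8)x^3
the matrix is upper triangular; its diagonal is (0, 0, 0, 0, 0, 0)
for a triangular matrix the eigenvalues are the diagonal entries, with algebraic multiplicity their repetition count


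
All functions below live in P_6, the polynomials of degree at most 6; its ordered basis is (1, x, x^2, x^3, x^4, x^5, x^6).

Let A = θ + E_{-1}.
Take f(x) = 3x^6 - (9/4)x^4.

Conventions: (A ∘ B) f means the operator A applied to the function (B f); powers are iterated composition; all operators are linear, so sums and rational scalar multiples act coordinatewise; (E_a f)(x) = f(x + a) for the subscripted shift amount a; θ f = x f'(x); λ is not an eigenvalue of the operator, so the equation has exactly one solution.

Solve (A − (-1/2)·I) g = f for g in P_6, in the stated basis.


write g with unknown coordinates in the stated basis and equate coefficients in (A − (-1/2)·I) g = f
solving from the highest basis element down gives g = (2/5)x^6 + (24/65)x^5 - (333/286)x^4 - (100/1287)x^3 + (3814/3003)x^2 - (13316/25025)x - 336173/675675
check: A g = (14/5)x^6 - (12/65)x^5 - (477/286)x^4 + (50/1287)x^3 - (1907/3003)x^2 + (6658/25025)x + 336173/1351350
so A g − (-1/2)·g = 3x^6 - (9/4)x^4 = f ✓

g(x) = (2/5)x^6 + (24/65)x^5 - (333/286)x^4 - (100/1287)x^3 + (3814/3003)x^2 - (13316/25025)x - 336173/675675


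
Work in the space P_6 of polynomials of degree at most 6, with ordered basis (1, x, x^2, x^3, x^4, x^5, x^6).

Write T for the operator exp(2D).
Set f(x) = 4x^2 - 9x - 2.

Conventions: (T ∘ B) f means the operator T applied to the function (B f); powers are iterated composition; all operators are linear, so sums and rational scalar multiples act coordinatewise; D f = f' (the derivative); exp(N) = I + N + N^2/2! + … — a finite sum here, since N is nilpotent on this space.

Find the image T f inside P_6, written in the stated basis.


the result is g(x) = 4x^2 + 7x - 4

order-1 term: 16x - 18
order-2 term: 16
the series for exp(2D) f terminates at order 2
exp(2D) f = 4x^2 + 7x - 4


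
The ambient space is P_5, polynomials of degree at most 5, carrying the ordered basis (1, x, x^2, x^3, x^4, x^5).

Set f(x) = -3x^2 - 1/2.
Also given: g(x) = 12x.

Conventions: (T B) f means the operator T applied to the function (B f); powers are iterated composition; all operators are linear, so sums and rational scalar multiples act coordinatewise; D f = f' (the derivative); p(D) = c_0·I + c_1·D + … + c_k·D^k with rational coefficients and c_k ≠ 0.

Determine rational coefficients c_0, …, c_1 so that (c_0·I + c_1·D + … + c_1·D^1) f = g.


D^0 f = -3x^2 - 1/2
D^1 f = -6x
matching coefficients of g against c_0 f + c_1 Df + … from the top degree down determines the c_i
solution: c_0 = 0, c_1 = -2

c_0 = 0, c_1 = -2


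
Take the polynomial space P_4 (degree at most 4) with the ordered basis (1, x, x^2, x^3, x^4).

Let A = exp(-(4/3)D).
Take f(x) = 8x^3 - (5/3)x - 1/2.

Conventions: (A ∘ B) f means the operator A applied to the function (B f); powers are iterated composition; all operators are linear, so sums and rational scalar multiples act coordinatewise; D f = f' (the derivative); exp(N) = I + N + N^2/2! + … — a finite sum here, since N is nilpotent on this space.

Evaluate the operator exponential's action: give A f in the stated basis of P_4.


g(x) = 8x^3 - 32x^2 + 41x - 931/54

order-1 term: -32x^2 + 20/9
order-2 term: (128/3)x
order-3 term: -512/27
the series for exp(-(4/3)D) f terminates at order 3
exp(-(4/3)D) f = 8x^3 - 32x^2 + 41x - 931/54


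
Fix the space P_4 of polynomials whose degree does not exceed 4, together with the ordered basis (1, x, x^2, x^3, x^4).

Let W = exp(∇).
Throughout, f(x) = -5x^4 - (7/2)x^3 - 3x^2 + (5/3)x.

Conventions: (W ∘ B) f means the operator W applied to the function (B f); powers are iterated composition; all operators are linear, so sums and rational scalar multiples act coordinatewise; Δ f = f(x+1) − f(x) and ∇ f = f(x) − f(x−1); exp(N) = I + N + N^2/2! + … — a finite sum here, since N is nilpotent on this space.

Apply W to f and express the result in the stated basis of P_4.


g(x) = -5x^4 - (47/2)x^3 - (27/2)x^2 + (47/3)x + 1/6

order-1 term: -20x^3 + (39/2)x^2 - (31/2)x + 37/6
order-2 term: -30x^2 + (99/2)x - 55/2
order-3 term: -20x + 53/2
order-4 term: -5
the series for exp(∇) f terminates at order 4
exp(∇) f = -5x^4 - (47/2)x^3 - (27/2)x^2 + (47/3)x + 1/6


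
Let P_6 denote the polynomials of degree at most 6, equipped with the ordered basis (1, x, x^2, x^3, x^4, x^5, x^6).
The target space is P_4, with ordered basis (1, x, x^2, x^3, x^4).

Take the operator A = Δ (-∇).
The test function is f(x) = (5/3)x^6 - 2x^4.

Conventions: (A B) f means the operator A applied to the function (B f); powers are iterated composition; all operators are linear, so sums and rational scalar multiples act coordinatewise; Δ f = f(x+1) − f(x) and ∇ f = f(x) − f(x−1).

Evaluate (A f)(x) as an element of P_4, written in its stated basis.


∇ f = 10x^5 - 25x^4 + (76/3)x^3 - 13x^2 + 2x + 1/3
(-∇) f = -10x^5 + 25x^4 - (76/3)x^3 + 13x^2 - 2x - 1/3
Δ (-∇) f = -50x^4 - 26x^2 + 2/3

the image equals g(x) = -50x^4 - 26x^2 + 2/3


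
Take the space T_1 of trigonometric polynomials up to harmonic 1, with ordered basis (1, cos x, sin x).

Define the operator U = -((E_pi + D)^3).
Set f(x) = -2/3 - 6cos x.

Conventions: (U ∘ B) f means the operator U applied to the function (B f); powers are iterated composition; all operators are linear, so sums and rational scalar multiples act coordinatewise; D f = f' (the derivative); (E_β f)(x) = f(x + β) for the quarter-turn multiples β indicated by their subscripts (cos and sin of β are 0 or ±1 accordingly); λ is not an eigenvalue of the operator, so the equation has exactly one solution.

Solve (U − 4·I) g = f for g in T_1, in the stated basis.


write g with unknown coordinates in the stated basis and equate coefficients in (U − 4·I) g = f
solving from the highest basis element down gives g = 2/15 + (9/10)cos x + (3/10)sin x
check: U g = -2/15 - (12/5)cos x + (6/5)sin x
so U g − 4·g = -2/3 - 6cos x = f ✓

the result is g(x) = 2/15 + (9/10)cos x + (3/10)sin x


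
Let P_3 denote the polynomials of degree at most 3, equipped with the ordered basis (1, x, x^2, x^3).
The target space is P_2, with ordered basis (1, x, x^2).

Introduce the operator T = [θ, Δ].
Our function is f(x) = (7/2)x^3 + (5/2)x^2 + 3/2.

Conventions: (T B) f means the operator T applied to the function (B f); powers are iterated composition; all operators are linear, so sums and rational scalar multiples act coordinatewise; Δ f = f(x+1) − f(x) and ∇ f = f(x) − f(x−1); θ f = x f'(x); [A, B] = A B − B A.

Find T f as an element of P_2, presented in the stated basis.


the image equals g(x) = -(21/2)x^2 - 26x - 31/2

Δ f = (21/2)x^2 + (31/2)x + 6
θ Δ f = 21x^2 + (31/2)x
θ f = (21/2)x^3 + 5x^2
Δ θ f = (63/2)x^2 + (83/2)x + 31/2
[θ, Δ] f = -(21/2)x^2 - 26x - 31/2


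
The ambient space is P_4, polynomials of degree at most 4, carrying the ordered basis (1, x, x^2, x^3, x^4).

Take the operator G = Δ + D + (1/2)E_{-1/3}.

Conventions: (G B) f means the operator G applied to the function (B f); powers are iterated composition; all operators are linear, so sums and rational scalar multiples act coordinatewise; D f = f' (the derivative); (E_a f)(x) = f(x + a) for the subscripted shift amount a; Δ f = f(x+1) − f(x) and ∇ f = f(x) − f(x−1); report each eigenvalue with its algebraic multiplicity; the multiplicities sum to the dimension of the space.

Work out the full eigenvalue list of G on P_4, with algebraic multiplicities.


image of 1: 1/2
image of x: (1/2)x + 11/6
image of x^2: (1/2)x^2 + (11/3)x + 19/18
image of x^3: (1/2)x^3 + (11/2)x^2 + (19/6)x + 53/54
image of x^4: (1/2)x^4 + (22/3)x^3 + (19/3)x^2 + (106/27)x + 163/162
the matrix is upper triangular; its diagonal is (1/2, 1/2, 1/2, 1/2, 1/2)
for a triangular matrix the eigenvalues are the diagonal entries, with algebraic multiplicity their repetition count

λ = 1/2 (multiplicity 5)


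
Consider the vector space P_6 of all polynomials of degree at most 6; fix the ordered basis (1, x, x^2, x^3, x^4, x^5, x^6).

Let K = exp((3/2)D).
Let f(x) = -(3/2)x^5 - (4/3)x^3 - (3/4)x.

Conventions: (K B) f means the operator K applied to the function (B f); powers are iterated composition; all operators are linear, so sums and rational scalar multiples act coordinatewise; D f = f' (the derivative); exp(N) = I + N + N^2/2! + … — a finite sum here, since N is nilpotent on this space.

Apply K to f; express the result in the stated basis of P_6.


g(x) = -(3/2)x^5 - (45/4)x^4 - (421/12)x^3 - (453/8)x^2 - (1527/32)x - 1089/64

order-1 term: -(45/4)x^4 - 6x^2 - 9/8
order-2 term: -(135/4)x^3 - 9x
order-3 term: -(405/8)x^2 - 9/2
order-4 term: -(1215/32)x
order-5 term: -729/64
the series for exp((3/2)D) f terminates at order 5
exp((3/2)D) f = -(3/2)x^5 - (45/4)x^4 - (421/12)x^3 - (453/8)x^2 - (1527/32)x - 1089/64


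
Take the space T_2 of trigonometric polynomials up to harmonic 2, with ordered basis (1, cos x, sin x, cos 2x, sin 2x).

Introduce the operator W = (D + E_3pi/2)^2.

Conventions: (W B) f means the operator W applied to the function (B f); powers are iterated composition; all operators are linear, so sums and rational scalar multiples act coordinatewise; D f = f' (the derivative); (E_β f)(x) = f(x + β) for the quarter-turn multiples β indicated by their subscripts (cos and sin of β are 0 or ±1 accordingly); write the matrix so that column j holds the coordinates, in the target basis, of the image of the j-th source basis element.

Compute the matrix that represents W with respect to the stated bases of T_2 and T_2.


image of 1: 1
image of cos x: 0
image of sin x: 0
image of cos 2x: -3cos 2x + 4sin 2x
image of sin 2x: -4cos 2x - 3sin 2x
each image's coordinates form column j of the matrix

the matrix is [[1, 0, 0, 0, 0]; [0, 0, 0, 0, 0]; [0, 0, 0, 0, 0]; [0, 0, 0, -3, -4]; [0, 0, 0, 4, -3]] (rows listed top to bottom)


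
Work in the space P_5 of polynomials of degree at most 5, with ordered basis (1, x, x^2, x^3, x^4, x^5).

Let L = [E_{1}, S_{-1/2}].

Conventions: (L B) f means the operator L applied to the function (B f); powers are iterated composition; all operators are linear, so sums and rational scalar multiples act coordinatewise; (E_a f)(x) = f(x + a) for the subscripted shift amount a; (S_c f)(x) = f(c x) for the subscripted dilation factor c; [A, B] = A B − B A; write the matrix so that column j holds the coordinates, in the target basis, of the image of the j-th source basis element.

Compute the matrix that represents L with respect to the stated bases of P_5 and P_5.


the matrix is [[0, -3/2, -3/4, -9/8, -15/16, -33/32]; [0, 0, 3/2, 9/8, 9/4, 75/32]; [0, 0, 0, -9/8, -9/8, -45/16]; [0, 0, 0, 0, 3/4, 15/16]; [0, 0, 0, 0, 0, -15/32]; [0, 0, 0, 0, 0, 0]] (rows listed top to bottom)

image of 1: 0
image of x: -3/2
image of x^2: (3/2)x - 3/4
image of x^3: -(9/8)x^2 + (9/8)x - 9/8
image of x^4: (3/4)x^3 - (9/8)x^2 + (9/4)x - 15/16
image of x^5: -(15/32)x^4 + (15/16)x^3 - (45/16)x^2 + (75/32)x - 33/32
each image's coordinates form column j of the matrix


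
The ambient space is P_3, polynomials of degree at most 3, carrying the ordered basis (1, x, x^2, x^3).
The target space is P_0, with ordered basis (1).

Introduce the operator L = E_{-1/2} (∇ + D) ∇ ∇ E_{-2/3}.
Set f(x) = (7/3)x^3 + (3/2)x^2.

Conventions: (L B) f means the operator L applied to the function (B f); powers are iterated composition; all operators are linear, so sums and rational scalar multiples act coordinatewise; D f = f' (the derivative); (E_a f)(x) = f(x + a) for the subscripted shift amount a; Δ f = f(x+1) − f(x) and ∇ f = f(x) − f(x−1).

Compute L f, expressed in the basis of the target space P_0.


E_{-2/3} f = (7/3)x^3 - (19/6)x^2 + (10/9)x - 2/81
∇ E_{-2/3} f = 7x^2 - (40/3)x + 119/18
∇ ∇ E_{-2/3} f = 14x - 61/3
∇ (∇ ∇) E_{-2/3} f = 14
D (∇ ∇) E_{-2/3} f = 14
(∇ + D) (∇ ∇) E_{-2/3} f = 28
E_{-1/2} (∇ + D) (∇ ∇) E_{-2/3} f = 28

the result is g(x) = 28


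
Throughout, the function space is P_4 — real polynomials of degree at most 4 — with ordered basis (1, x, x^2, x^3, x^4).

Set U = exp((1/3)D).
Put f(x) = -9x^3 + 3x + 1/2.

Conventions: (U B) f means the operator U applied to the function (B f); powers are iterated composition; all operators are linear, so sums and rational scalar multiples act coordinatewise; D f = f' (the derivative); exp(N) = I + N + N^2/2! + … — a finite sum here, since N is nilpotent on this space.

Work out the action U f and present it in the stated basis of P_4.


g(x) = -9x^3 - 9x^2 + 7/6

order-1 term: -9x^2 + 1
order-2 term: -3x
order-3 term: -1/3
the series for exp((1/3)D) f terminates at order 3
exp((1/3)D) f = -9x^3 - 9x^2 + 7/6


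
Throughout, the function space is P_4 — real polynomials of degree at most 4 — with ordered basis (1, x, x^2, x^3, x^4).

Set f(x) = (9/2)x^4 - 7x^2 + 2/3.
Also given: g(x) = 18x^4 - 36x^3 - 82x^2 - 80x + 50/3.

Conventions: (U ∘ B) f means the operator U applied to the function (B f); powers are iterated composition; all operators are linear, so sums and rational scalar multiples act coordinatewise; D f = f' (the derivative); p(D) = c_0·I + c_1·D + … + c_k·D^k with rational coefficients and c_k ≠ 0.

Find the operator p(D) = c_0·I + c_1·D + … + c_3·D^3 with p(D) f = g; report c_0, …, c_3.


D^0 f = (9/2)x^4 - 7x^2 + 2/3
D^1 f = 18x^3 - 14x
D^2 f = 54x^2 - 14
D^3 f = 108x
matching coefficients of g against c_0 f + c_1 Df + … from the top degree down determines the c_i
solution: c_0 = 4, c_1 = -2, c_2 = -1, c_3 = -1

c_0 = 4, c_1 = -2, c_2 = -1, c_3 = -1


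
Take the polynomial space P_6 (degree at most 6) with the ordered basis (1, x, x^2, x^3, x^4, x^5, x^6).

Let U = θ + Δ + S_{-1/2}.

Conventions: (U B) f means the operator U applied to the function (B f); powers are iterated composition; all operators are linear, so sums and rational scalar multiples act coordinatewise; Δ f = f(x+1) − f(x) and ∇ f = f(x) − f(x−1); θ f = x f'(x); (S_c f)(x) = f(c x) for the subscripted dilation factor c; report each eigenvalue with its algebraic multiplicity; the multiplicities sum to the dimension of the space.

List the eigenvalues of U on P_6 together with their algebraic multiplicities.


image of 1: 1
image of x: (1/2)x + 1
image of x^2: (9/4)x^2 + 2x + 1
image of x^3: (23/8)x^3 + 3x^2 + 3x + 1
image of x^4: (65/16)x^4 + 4x^3 + 6x^2 + 4x + 1
image of x^5: (159/32)x^5 + 5x^4 + 10x^3 + 10x^2 + 5x + 1
image of x^6: (385/64)x^6 + 6x^5 + 15x^4 + 20x^3 + 15x^2 + 6x + 1
the matrix is upper triangular; its diagonal is (1, 1/2, 9/4, 23/8, 65/16, 159/32, 385/64)
for a triangular matrix the eigenvalues are the diagonal entries, with algebraic multiplicity their repetition count

λ = 1/2 (multiplicity 1), λ = 1 (multiplicity 1), λ = 9/4 (multiplicity 1), λ = 23/8 (multiplicity 1), λ = 65/16 (multiplicity 1), λ = 159/32 (multiplicity 1), λ = 385/64 (multiplicity 1)


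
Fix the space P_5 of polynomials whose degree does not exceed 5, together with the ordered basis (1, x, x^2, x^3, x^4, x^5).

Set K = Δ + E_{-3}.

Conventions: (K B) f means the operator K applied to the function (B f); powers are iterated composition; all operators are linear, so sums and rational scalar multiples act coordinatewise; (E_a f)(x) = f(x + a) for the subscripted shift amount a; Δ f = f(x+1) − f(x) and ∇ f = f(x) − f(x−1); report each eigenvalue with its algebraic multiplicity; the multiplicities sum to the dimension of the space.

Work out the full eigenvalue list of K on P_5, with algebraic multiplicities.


λ = 1 (multiplicity 6)

image of 1: 1
image of x: x - 2
image of x^2: x^2 - 4x + 10
image of x^3: x^3 - 6x^2 + 30x - 26
image of x^4: x^4 - 8x^3 + 60x^2 - 104x + 82
image of x^5: x^5 - 10x^4 + 100x^3 - 260x^2 + 410x - 242
the matrix is upper triangular; its diagonal is (1, 1, 1, 1, 1, 1)
for a triangular matrix the eigenvalues are the diagonal entries, with algebraic multiplicity their repetition count


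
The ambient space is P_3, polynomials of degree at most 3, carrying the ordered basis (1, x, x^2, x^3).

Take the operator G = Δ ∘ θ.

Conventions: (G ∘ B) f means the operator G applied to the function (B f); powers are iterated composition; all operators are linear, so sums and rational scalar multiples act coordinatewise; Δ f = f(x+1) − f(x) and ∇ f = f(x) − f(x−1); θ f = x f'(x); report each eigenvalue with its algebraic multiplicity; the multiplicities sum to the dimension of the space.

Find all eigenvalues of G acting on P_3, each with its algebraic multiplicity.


λ = 0 (multiplicity 4)

image of 1: 0
image of x: 1
image of x^2: 4x + 2
image of x^3: 9x^2 + 9x + 3
the matrix is upper triangular; its diagonal is (0, 0, 0, 0)
for a triangular matrix the eigenvalues are the diagonal entries, with algebraic multiplicity their repetition count


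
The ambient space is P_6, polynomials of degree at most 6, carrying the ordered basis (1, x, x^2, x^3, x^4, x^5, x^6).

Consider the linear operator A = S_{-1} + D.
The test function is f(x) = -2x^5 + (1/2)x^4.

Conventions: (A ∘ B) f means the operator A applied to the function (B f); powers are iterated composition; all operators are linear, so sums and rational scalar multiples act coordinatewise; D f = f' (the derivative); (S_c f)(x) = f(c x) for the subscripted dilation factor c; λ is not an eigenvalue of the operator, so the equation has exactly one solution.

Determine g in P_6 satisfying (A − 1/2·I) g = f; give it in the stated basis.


g(x) = (4/3)x^5 - (37/3)x^4 - (296/9)x^3 + (592/3)x^2 + (2368/9)x - 4736/9

write g with unknown coordinates in the stated basis and equate coefficients in (A − 1/2·I) g = f
solving from the highest basis element down gives g = (4/3)x^5 - (37/3)x^4 - (296/9)x^3 + (592/3)x^2 + (2368/9)x - 4736/9
check: A g = -(4/3)x^5 - (17/3)x^4 - (148/9)x^3 + (296/3)x^2 + (1184/9)x - 2368/9
so A g − 1/2·g = -2x^5 + (1/2)x^4 = f ✓


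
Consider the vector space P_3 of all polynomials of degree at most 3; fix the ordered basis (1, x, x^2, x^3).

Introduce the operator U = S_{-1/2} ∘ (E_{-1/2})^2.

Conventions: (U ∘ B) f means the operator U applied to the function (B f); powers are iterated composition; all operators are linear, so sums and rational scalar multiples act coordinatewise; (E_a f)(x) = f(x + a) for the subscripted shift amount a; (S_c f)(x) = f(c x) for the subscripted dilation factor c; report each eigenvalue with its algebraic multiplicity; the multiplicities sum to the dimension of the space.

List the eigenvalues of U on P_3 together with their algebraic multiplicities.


λ = -1/2 (multiplicity 1), λ = -1/8 (multiplicity 1), λ = 1/4 (multiplicity 1), λ = 1 (multiplicity 1)

image of 1: 1
image of x: -(1/2)x - 1
image of x^2: (1/4)x^2 + x + 1
image of x^3: -(1/8)x^3 - (3/4)x^2 - (3/2)x - 1
the matrix is upper triangular; its diagonal is (1, -1/2, 1/4, -1/8)
for a triangular matrix the eigenvalues are the diagonal entries, with algebraic multiplicity their repetition count


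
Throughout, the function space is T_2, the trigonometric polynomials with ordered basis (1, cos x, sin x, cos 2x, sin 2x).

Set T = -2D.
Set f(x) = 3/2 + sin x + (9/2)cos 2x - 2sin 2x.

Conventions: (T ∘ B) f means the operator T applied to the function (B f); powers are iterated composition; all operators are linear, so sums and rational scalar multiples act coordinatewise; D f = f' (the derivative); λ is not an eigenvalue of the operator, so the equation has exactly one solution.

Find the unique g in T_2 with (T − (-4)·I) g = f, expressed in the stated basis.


write g with unknown coordinates in the stated basis and equate coefficients in (T − (-4)·I) g = f
solving from the highest basis element down gives g = 3/8 + (1/10)cos x + (1/5)sin x + (5/16)cos 2x - (13/16)sin 2x
check: T g = -(2/5)cos x + (1/5)sin x + (13/4)cos 2x + (5/4)sin 2x
so T g − (-4)·g = 3/2 + sin x + (9/2)cos 2x - 2sin 2x = f ✓

g(x) = 3/8 + (1/10)cos x + (1/5)sin x + (5/16)cos 2x - (13/16)sin 2x


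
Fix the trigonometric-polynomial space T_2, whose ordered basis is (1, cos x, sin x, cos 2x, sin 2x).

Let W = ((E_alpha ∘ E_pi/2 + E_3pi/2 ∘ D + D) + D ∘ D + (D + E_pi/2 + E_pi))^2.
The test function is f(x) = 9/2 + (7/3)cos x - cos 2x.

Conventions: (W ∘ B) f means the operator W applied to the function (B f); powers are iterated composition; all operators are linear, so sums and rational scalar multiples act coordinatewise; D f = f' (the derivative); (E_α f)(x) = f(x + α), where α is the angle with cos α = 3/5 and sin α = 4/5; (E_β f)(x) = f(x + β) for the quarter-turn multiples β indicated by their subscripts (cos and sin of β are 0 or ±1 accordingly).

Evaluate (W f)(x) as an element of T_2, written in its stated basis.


the image equals g(x) = 81/2 - (567/25)cos x + (756/25)sin x - (7973/625)cos 2x - (4836/625)sin 2x

E_pi/2 f = 9/2 - (7/3)sin x + cos 2x
E_alpha E_pi/2 f = 9/2 - (28/15)cos x - (7/5)sin x - (7/25)cos 2x - (24/25)sin 2x
D f = -(7/3)sin x + 2sin 2x
E_3pi/2 D f = (7/3)cos x - 2sin 2x
D f = -(7/3)sin x + 2sin 2x
(E_alpha ∘ E_pi/2 + E_3pi/2 ∘ D + D) f = 9/2 + (7/15)cos x - (56/15)sin x - (7/25)cos 2x - (24/25)sin 2x
D f = -(7/3)sin x + 2sin 2x
D D f = -(7/3)cos x + 4cos 2x
D f = -(7/3)sin x + 2sin 2x
E_pi/2 f = 9/2 - (7/3)sin x + cos 2x
E_pi f = 9/2 - (7/3)cos x - cos 2x
(D + E_pi/2 + E_pi) f = 9 - (7/3)cos x - (14/3)sin x + 2sin 2x
((E_alpha ∘ E_pi/2 + E_3pi/2 ∘ D + D) + D ∘ D + (D + E_pi/2 + E_pi)) f = 27/2 - (21/5)cos x - (42/5)sin x + (93/25)cos 2x + (26/25)sin 2x
E_pi/2 ((E_alpha ∘ E_pi/2 + E_3pi/2 ∘ D + D) + D ∘ D + (D + E_pi/2 + E_pi)) f = 27/2 - (42/5)cos x + (21/5)sin x - (93/25)cos 2x - (26/25)sin 2x
E_alpha E_pi/2 ((E_alpha ∘ E_pi/2 + E_3pi/2 ∘ D + D) + D ∘ D + (D + E_pi/2 + E_pi)) f = 27/2 - (42/25)cos x + (231/25)sin x + (27/625)cos 2x + (2414/625)sin 2x
D ((E_alpha ∘ E_pi/2 + E_3pi/2 ∘ D + D) + D ∘ D + (D + E_pi/2 + E_pi)) f = -(42/5)cos x + (21/5)sin x + (52/25)cos 2x - (186/25)sin 2x
E_3pi/2 D ((E_alpha ∘ E_pi/2 + E_3pi/2 ∘ D + D) + D ∘ D + (D + E_pi/2 + E_pi)) f = -(21/5)cos x - (42/5)sin x - (52/25)cos 2x + (186/25)sin 2x
D ((E_alpha ∘ E_pi/2 + E_3pi/2 ∘ D + D) + D ∘ D + (D + E_pi/2 + E_pi)) f = -(42/5)cos x + (21/5)sin x + (52/25)cos 2x - (186/25)sin 2x
(E_alpha ∘ E_pi/2 + E_3pi/2 ∘ D + D) ((E_alpha ∘ E_pi/2 + E_3pi/2 ∘ D + D) + D ∘ D + (D + E_pi/2 + E_pi)) f = 27/2 - (357/25)cos x + (126/25)sin x + (27/625)cos 2x + (2414/625)sin 2x
D ((E_alpha ∘ E_pi/2 + E_3pi/2 ∘ D + D) + D ∘ D + (D + E_pi/2 + E_pi)) f = -(42/5)cos x + (21/5)sin x + (52/25)cos 2x - (186/25)sin 2x
D D ((E_alpha ∘ E_pi/2 + E_3pi/2 ∘ D + D) + D ∘ D + (D + E_pi/2 + E_pi)) f = (21/5)cos x + (42/5)sin x - (372/25)cos 2x - (104/25)sin 2x
D ((E_alpha ∘ E_pi/2 + E_3pi/2 ∘ D + D) + D ∘ D + (D + E_pi/2 + E_pi)) f = -(42/5)cos x + (21/5)sin x + (52/25)cos 2x - (186/25)sin 2x
E_pi/2 ((E_alpha ∘ E_pi/2 + E_3pi/2 ∘ D + D) + D ∘ D + (D + E_pi/2 + E_pi)) f = 27/2 - (42/5)cos x + (21/5)sin x - (93/25)cos 2x - (26/25)sin 2x
E_pi ((E_alpha ∘ E_pi/2 + E_3pi/2 ∘ D + D) + D ∘ D + (D + E_pi/2 + E_pi)) f = 27/2 + (21/5)cos x + (42/5)sin x + (93/25)cos 2x + (26/25)sin 2x
(D + E_pi/2 + E_pi) ((E_alpha ∘ E_pi/2 + E_3pi/2 ∘ D + D) + D ∘ D + (D + E_pi/2 + E_pi)) f = 27 - (63/5)cos x + (84/5)sin x + (52/25)cos 2x - (186/25)sin 2x
((E_alpha ∘ E_pi/2 + E_3pi/2 ∘ D + D) + D ∘ D + (D + E_pi/2 + E_pi)) ((E_alpha ∘ E_pi/2 + E_3pi/2 ∘ D + D) + D ∘ D + (D + E_pi/2 + E_pi)) f = 81/2 - (567/25)cos x + (756/25)sin x - (7973/625)cos 2x - (4836/625)sin 2x


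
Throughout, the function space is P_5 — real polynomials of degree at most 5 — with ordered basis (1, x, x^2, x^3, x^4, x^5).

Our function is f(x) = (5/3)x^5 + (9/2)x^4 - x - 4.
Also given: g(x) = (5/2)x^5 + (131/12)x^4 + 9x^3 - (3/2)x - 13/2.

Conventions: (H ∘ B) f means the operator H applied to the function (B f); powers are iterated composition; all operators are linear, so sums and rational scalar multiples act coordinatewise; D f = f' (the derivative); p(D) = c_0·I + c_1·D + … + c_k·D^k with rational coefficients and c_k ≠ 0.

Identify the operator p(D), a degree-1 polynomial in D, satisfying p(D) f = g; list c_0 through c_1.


p(D) = (3/2)·I + (1/2)·D, i.e. c_0 = 3/2, c_1 = 1/2

D^0 f = (5/3)x^5 + (9/2)x^4 - x - 4
D^1 f = (25/3)x^4 + 18x^3 - 1
matching coefficients of g against c_0 f + c_1 Df + … from the top degree down determines the c_i
solution: c_0 = 3/2, c_1 = 1/2


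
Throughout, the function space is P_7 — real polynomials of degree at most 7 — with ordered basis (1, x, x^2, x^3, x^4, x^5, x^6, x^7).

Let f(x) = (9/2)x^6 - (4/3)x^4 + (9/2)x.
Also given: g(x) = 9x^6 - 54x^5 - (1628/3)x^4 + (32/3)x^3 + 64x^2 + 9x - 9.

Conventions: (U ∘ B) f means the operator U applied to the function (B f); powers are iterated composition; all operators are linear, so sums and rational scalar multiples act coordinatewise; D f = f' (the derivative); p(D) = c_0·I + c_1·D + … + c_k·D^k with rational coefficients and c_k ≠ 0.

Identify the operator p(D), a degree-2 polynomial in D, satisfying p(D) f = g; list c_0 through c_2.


D^0 f = (9/2)x^6 - (4/3)x^4 + (9/2)x
D^1 f = 27x^5 - (16/3)x^3 + 9/2
D^2 f = 135x^4 - 16x^2
matching coefficients of g against c_0 f + c_1 Df + … from the top degree down determines the c_i
solution: c_0 = 2, c_1 = -2, c_2 = -4

c_0 = 2, c_1 = -2, c_2 = -4


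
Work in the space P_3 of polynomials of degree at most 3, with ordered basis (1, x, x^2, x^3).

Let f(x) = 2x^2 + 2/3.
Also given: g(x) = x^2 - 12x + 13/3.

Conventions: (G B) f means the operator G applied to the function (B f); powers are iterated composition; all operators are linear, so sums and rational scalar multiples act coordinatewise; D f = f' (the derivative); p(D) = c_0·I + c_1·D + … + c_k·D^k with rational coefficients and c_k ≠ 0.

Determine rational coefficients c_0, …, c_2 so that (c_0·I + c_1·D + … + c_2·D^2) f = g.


D^0 f = 2x^2 + 2/3
D^1 f = 4x
D^2 f = 4
matching coefficients of g against c_0 f + c_1 Df + … from the top degree down determines the c_i
solution: c_0 = 1/2, c_1 = -3, c_2 = 1

p(D) = (1/2)·I − 3·D + D^2, i.e. c_0 = 1/2, c_1 = -3, c_2 = 1


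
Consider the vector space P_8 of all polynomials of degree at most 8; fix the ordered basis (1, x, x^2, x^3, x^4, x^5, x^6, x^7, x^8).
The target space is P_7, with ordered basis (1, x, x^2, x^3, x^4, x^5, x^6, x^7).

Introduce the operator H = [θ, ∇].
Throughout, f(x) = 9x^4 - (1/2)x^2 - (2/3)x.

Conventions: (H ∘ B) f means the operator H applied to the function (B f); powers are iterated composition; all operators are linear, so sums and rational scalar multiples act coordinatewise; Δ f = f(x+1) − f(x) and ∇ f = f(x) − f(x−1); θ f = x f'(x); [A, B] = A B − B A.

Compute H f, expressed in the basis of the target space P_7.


g(x) = -36x^3 + 108x^2 - 107x + 107/3

∇ f = 36x^3 - 54x^2 + 35x - 55/6
θ ∇ f = 108x^3 - 108x^2 + 35x
θ f = 36x^4 - x^2 - (2/3)x
∇ θ f = 144x^3 - 216x^2 + 142x - 107/3
[θ, ∇] f = -36x^3 + 108x^2 - 107x + 107/3


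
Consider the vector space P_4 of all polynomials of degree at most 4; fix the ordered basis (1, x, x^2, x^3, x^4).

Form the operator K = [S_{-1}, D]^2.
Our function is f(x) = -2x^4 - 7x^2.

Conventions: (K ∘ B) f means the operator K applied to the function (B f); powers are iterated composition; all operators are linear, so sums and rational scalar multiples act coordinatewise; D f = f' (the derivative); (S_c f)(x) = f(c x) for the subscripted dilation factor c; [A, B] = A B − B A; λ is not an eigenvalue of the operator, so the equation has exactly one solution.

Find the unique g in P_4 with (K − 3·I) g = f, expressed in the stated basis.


write g with unknown coordinates in the stated basis and equate coefficients in (K − 3·I) g = f
solving from the highest basis element down gives g = (2/3)x^4 - (25/3)x^2 + 200/9
check: K g = -32x^2 + 200/3
so K g − 3·g = -2x^4 - 7x^2 = f ✓

the result is g(x) = (2/3)x^4 - (25/3)x^2 + 200/9


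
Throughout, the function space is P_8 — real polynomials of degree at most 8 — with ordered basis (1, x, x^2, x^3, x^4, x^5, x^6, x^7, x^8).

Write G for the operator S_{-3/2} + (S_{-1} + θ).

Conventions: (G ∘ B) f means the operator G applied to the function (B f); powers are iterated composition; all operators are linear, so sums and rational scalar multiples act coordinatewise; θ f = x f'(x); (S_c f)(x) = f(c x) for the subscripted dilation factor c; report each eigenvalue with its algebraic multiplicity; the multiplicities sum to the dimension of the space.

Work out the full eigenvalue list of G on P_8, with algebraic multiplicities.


λ = -1419/128 (multiplicity 1), λ = -115/32 (multiplicity 1), λ = -3/2 (multiplicity 1), λ = -11/8 (multiplicity 1), λ = 2 (multiplicity 1), λ = 21/4 (multiplicity 1), λ = 161/16 (multiplicity 1), λ = 1177/64 (multiplicity 1), λ = 8865/256 (multiplicity 1)

image of 1: 2
image of x: -(3/2)x
image of x^2: (21/4)x^2
image of x^3: -(11/8)x^3
image of x^4: (161/16)x^4
image of x^5: -(115/32)x^5
image of x^6: (1177/64)x^6
image of x^7: -(1419/128)x^7
image of x^8: (8865/256)x^8
the matrix is upper triangular; its diagonal is (2, -3/2, 21/4, -11/8, 161/16, -115/32, 1177/64, -1419/128, 8865/256)
for a triangular matrix the eigenvalues are the diagonal entries, with algebraic multiplicity their repetition count


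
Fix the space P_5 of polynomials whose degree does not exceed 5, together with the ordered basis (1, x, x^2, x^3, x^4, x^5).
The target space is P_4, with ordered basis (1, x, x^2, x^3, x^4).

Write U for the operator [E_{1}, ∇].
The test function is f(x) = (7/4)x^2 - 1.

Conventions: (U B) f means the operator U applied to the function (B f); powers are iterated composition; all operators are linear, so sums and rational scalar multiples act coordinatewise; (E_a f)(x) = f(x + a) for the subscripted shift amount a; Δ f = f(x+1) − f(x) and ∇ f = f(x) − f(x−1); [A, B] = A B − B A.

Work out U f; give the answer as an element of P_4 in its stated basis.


∇ f = (7/2)x - 7/4
E_{1} ∇ f = (7/2)x + 7/4
E_{1} f = (7/4)x^2 + (7/2)x + 3/4
∇ E_{1} f = (7/2)x + 7/4
[E_{1}, ∇] f = 0

g(x) = 0


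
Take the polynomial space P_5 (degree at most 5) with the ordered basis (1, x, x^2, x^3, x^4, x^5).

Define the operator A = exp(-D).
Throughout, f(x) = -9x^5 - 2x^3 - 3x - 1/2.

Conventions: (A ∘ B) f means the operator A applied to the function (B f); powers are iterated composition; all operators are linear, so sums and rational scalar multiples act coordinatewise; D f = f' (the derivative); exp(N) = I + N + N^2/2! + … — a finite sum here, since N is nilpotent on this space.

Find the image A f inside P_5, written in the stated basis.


order-1 term: 45x^4 + 6x^2 + 3
order-2 term: -90x^3 - 6x
order-3 term: 90x^2 + 2
order-4 term: -45x
order-5 term: 9
the series for exp(-D) f terminates at order 5
exp(-D) f = -9x^5 + 45x^4 - 92x^3 + 96x^2 - 54x + 27/2

the result is g(x) = -9x^5 + 45x^4 - 92x^3 + 96x^2 - 54x + 27/2


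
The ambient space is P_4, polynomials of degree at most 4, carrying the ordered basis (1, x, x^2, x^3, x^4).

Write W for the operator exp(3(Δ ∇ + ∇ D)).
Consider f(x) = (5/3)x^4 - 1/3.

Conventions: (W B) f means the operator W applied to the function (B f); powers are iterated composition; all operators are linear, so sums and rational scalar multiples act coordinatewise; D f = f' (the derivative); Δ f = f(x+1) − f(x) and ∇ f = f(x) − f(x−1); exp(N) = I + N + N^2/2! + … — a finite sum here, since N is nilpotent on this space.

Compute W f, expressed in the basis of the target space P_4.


order-1 term: 120x^2 - 60x + 30
order-2 term: 720
the series for exp(3(Δ ∇ + ∇ D)) f terminates at order 2
exp(3(Δ ∇ + ∇ D)) f = (5/3)x^4 + 120x^2 - 60x + 2249/3

the result is g(x) = (5/3)x^4 + 120x^2 - 60x + 2249/3


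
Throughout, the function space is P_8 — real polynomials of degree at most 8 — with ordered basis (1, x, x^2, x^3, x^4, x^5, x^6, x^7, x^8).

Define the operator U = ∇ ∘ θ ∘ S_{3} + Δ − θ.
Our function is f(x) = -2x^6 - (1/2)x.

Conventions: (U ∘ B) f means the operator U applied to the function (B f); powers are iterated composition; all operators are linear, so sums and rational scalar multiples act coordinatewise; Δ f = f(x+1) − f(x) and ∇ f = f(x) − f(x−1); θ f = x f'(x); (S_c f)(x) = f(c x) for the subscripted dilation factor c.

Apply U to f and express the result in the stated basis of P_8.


the result is g(x) = 12x^6 - 52500x^5 + 131190x^4 - 175000x^3 + 131190x^2 - (104999/2)x + 8744

S_{3} f = -1458x^6 - (3/2)x
θ S_{3} f = -8748x^6 - (3/2)x
∇ θ S_{3} f = -52488x^5 + 131220x^4 - 174960x^3 + 131220x^2 - 52488x + 17493/2
Δ f = -12x^5 - 30x^4 - 40x^3 - 30x^2 - 12x - 5/2
θ f = -12x^6 - (1/2)x
(-θ) f = 12x^6 + (1/2)x
(∇ ∘ θ ∘ S_{3} + Δ − θ) f = 12x^6 - 52500x^5 + 131190x^4 - 175000x^3 + 131190x^2 - (104999/2)x + 8744


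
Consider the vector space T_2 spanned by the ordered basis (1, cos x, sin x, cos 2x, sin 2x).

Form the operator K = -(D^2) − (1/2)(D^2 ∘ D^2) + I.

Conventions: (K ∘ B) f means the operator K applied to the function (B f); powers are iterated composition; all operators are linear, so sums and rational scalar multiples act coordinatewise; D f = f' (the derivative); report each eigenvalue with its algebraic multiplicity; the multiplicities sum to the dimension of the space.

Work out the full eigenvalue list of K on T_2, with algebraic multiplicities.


λ = -3 (multiplicity 2), λ = 1 (multiplicity 1), λ = 3/2 (multiplicity 2)

image of 1: 1
image of cos x: (3/2)cos x
image of sin x: (3/2)sin x
image of cos 2x: -3cos 2x
image of sin 2x: -3sin 2x
the matrix is diagonal; its diagonal is (1, 3/2, 3/2, -3, -3)
for a triangular matrix the eigenvalues are the diagonal entries, with algebraic multiplicity their repetition count


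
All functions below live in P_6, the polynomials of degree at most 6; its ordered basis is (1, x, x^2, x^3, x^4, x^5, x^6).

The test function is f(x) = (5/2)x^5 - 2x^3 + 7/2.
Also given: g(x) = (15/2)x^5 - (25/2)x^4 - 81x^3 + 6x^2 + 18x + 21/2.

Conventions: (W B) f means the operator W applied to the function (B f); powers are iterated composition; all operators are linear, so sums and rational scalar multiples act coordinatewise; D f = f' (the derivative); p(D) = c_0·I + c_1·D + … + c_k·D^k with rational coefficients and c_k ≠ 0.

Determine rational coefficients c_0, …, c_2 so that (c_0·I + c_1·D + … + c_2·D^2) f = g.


p(D) = 3·I − D − (3/2)·D^2, i.e. c_0 = 3, c_1 = -1, c_2 = -3/2

D^0 f = (5/2)x^5 - 2x^3 + 7/2
D^1 f = (25/2)x^4 - 6x^2
D^2 f = 50x^3 - 12x
matching coefficients of g against c_0 f + c_1 Df + … from the top degree down determines the c_i
solution: c_0 = 3, c_1 = -1, c_2 = -3/2
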